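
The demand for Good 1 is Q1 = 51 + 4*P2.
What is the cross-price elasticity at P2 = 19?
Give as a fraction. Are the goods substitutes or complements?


dQ1/dP2 = 4
At P2 = 19: Q1 = 51 + 4*19 = 127
Exy = (dQ1/dP2)(P2/Q1) = 4 * 19 / 127 = 76/127
Since Exy > 0, the goods are substitutes.

76/127 (substitutes)


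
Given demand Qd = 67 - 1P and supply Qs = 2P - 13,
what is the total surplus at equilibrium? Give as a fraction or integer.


Find equilibrium: 67 - 1P = 2P - 13
67 + 13 = 3P
P* = 80/3 = 80/3
Q* = 2*80/3 - 13 = 121/3
Inverse demand: P = 67 - Q/1, so P_max = 67
Inverse supply: P = 13/2 + Q/2, so P_min = 13/2
CS = (1/2) * 121/3 * (67 - 80/3) = 14641/18
PS = (1/2) * 121/3 * (80/3 - 13/2) = 14641/36
TS = CS + PS = 14641/18 + 14641/36 = 14641/12

14641/12


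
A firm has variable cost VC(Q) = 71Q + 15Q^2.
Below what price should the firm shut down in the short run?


AVC(Q) = VC(Q)/Q = 71 + 15Q
AVC is increasing in Q, so minimum AVC is at Q -> 0+.
Min AVC = 71
The firm should shut down if P < 71.

71


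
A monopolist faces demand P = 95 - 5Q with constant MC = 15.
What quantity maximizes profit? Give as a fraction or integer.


TR = P*Q = (95 - 5Q)Q = 95Q - 5Q^2
MR = dTR/dQ = 95 - 10Q
Set MR = MC:
95 - 10Q = 15
80 = 10Q
Q* = 80/10 = 8

8


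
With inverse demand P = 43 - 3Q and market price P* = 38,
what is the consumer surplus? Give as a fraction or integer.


Maximum willingness to pay (at Q=0): P_max = 43
Quantity demanded at P* = 38:
Q* = (43 - 38)/3 = 5/3
CS = (1/2) * Q* * (P_max - P*)
CS = (1/2) * 5/3 * (43 - 38)
CS = (1/2) * 5/3 * 5 = 25/6

25/6


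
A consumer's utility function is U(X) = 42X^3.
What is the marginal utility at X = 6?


MU = dU/dX = 42*3*X^(3-1)
MU = 126*X^2
At X = 6:
MU = 126 * 6^2
MU = 126 * 36 = 4536

4536


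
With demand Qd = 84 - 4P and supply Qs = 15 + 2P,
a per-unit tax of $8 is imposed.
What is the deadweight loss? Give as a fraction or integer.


Pre-tax equilibrium quantity: Q* = 38
Post-tax equilibrium quantity: Q_tax = 82/3
Reduction in quantity: Q* - Q_tax = 32/3
DWL = (1/2) * tax * (Q* - Q_tax)
DWL = (1/2) * 8 * 32/3 = 128/3

128/3


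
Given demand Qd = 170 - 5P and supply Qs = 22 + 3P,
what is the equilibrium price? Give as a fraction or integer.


At equilibrium, Qd = Qs.
170 - 5P = 22 + 3P
170 - 22 = 5P + 3P
148 = 8P
P* = 148/8 = 37/2

37/2


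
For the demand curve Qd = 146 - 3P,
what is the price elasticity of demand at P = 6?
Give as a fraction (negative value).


dQ/dP = -3
At P = 6: Q = 146 - 3*6 = 128
E = (dQ/dP)(P/Q) = (-3)(6/128) = -9/64

-9/64


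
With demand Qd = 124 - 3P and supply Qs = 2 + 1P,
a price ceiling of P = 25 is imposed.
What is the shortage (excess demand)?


At P = 25:
Qd = 124 - 3*25 = 49
Qs = 2 + 1*25 = 27
Shortage = Qd - Qs = 49 - 27 = 22

22


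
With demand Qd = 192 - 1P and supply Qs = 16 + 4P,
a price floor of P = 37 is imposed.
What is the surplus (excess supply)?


At P = 37:
Qd = 192 - 1*37 = 155
Qs = 16 + 4*37 = 164
Surplus = Qs - Qd = 164 - 155 = 9

9


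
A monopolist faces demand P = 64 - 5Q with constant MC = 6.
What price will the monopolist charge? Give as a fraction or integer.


MR = 64 - 10Q
Set MR = MC: 64 - 10Q = 6
Q* = 29/5
Substitute into demand:
P* = 64 - 5*29/5 = 35

35


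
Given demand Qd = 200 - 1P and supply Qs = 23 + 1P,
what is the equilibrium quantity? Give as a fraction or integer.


First find equilibrium price:
200 - 1P = 23 + 1P
P* = 177/2 = 177/2
Then substitute into demand:
Q* = 200 - 1 * 177/2 = 223/2

223/2


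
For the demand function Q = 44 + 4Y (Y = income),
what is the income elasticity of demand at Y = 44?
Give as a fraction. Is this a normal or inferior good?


dQ/dY = 4
At Y = 44: Q = 44 + 4*44 = 220
Ey = (dQ/dY)(Y/Q) = 4 * 44 / 220 = 4/5
Since Ey > 0, this is a normal good.

4/5 (normal good)


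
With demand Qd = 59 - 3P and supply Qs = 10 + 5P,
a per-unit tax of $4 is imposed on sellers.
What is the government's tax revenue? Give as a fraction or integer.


With tax on sellers, new supply: Qs' = 10 + 5(P - 4)
= 5P - 10
New equilibrium quantity:
Q_new = 265/8
Tax revenue = tax * Q_new = 4 * 265/8 = 265/2

265/2


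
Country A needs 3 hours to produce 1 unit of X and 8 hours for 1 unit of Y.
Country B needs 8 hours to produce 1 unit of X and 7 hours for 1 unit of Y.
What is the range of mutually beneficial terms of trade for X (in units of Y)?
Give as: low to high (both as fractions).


Opportunity cost of X for Country A = hours_X / hours_Y = 3/8 = 3/8 units of Y
Opportunity cost of X for Country B = hours_X / hours_Y = 8/7 = 8/7 units of Y
Terms of trade must be between the two opportunity costs.
Range: 3/8 to 8/7

3/8 to 8/7


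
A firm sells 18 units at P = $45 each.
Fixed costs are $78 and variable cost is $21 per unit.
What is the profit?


Total Revenue = P * Q = 45 * 18 = $810
Total Cost = FC + VC*Q = 78 + 21*18 = $456
Profit = TR - TC = 810 - 456 = $354

$354


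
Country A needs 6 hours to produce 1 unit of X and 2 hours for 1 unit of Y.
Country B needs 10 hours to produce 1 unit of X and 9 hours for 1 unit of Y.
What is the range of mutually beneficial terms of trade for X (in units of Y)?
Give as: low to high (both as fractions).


Opportunity cost of X for Country A = hours_X / hours_Y = 6/2 = 3 units of Y
Opportunity cost of X for Country B = hours_X / hours_Y = 10/9 = 10/9 units of Y
Terms of trade must be between the two opportunity costs.
Range: 10/9 to 3

10/9 to 3


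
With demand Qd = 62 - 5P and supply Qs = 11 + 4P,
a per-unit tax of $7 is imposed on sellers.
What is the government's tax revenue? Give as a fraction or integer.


With tax on sellers, new supply: Qs' = 11 + 4(P - 7)
= 4P - 17
New equilibrium quantity:
Q_new = 163/9
Tax revenue = tax * Q_new = 7 * 163/9 = 1141/9

1141/9


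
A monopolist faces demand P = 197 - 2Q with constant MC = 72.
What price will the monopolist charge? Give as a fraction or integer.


MR = 197 - 4Q
Set MR = MC: 197 - 4Q = 72
Q* = 125/4
Substitute into demand:
P* = 197 - 2*125/4 = 269/2

269/2


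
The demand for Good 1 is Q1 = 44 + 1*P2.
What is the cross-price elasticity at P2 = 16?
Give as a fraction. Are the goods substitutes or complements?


dQ1/dP2 = 1
At P2 = 16: Q1 = 44 + 1*16 = 60
Exy = (dQ1/dP2)(P2/Q1) = 1 * 16 / 60 = 4/15
Since Exy > 0, the goods are substitutes.

4/15 (substitutes)


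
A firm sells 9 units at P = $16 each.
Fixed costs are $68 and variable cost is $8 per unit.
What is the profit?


Total Revenue = P * Q = 16 * 9 = $144
Total Cost = FC + VC*Q = 68 + 8*9 = $140
Profit = TR - TC = 144 - 140 = $4

$4


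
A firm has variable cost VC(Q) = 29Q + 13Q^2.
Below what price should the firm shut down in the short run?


AVC(Q) = VC(Q)/Q = 29 + 13Q
AVC is increasing in Q, so minimum AVC is at Q -> 0+.
Min AVC = 29
The firm should shut down if P < 29.

29


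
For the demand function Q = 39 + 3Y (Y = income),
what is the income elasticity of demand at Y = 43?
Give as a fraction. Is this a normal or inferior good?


dQ/dY = 3
At Y = 43: Q = 39 + 3*43 = 168
Ey = (dQ/dY)(Y/Q) = 3 * 43 / 168 = 43/56
Since Ey > 0, this is a normal good.

43/56 (normal good)


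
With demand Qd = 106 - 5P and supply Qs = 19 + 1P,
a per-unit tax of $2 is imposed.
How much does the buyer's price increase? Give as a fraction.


With a per-unit tax, the buyer's price increase depends on relative slopes.
Supply slope: d = 1, Demand slope: b = 5
Buyer's price increase = d * tax / (b + d)
= 1 * 2 / (5 + 1)
= 2 / 6 = 1/3

1/3


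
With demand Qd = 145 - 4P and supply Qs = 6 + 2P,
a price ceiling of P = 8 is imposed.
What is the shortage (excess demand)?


At P = 8:
Qd = 145 - 4*8 = 113
Qs = 6 + 2*8 = 22
Shortage = Qd - Qs = 113 - 22 = 91

91


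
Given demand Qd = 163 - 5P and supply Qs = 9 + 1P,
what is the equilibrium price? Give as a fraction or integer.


At equilibrium, Qd = Qs.
163 - 5P = 9 + 1P
163 - 9 = 5P + 1P
154 = 6P
P* = 154/6 = 77/3

77/3


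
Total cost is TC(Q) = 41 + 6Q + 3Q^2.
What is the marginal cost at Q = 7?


MC = dTC/dQ = 6 + 2*3*Q
At Q = 7:
MC = 6 + 6*7
MC = 6 + 42 = 48

48


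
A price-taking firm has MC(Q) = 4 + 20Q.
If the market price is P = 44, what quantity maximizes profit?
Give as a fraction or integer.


In perfect competition, profit is maximized where P = MC.
44 = 4 + 20Q
40 = 20Q
Q* = 40/20 = 2

2


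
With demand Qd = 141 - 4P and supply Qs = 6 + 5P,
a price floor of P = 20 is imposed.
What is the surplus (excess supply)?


At P = 20:
Qd = 141 - 4*20 = 61
Qs = 6 + 5*20 = 106
Surplus = Qs - Qd = 106 - 61 = 45

45


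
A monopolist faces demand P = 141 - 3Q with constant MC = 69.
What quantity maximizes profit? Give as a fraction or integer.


TR = P*Q = (141 - 3Q)Q = 141Q - 3Q^2
MR = dTR/dQ = 141 - 6Q
Set MR = MC:
141 - 6Q = 69
72 = 6Q
Q* = 72/6 = 12

12


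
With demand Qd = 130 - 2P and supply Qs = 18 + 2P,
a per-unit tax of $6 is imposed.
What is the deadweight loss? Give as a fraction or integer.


Pre-tax equilibrium quantity: Q* = 74
Post-tax equilibrium quantity: Q_tax = 68
Reduction in quantity: Q* - Q_tax = 6
DWL = (1/2) * tax * (Q* - Q_tax)
DWL = (1/2) * 6 * 6 = 18

18


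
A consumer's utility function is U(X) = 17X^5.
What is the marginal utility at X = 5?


MU = dU/dX = 17*5*X^(5-1)
MU = 85*X^4
At X = 5:
MU = 85 * 5^4
MU = 85 * 625 = 53125

53125


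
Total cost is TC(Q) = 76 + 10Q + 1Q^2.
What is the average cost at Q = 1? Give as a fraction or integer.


TC(1) = 76 + 10*1 + 1*1^2
TC(1) = 76 + 10 + 1 = 87
AC = TC/Q = 87/1 = 87

87


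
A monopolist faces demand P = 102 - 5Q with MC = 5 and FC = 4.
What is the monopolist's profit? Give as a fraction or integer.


MR = MC: 102 - 10Q = 5
Q* = 97/10
P* = 102 - 5*97/10 = 107/2
Profit = (P* - MC)*Q* - FC
= (107/2 - 5)*97/10 - 4
= 97/2*97/10 - 4
= 9409/20 - 4 = 9329/20

9329/20


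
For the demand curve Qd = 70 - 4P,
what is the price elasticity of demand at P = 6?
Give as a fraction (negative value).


dQ/dP = -4
At P = 6: Q = 70 - 4*6 = 46
E = (dQ/dP)(P/Q) = (-4)(6/46) = -12/23

-12/23


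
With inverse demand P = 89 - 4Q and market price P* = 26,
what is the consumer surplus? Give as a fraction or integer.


Maximum willingness to pay (at Q=0): P_max = 89
Quantity demanded at P* = 26:
Q* = (89 - 26)/4 = 63/4
CS = (1/2) * Q* * (P_max - P*)
CS = (1/2) * 63/4 * (89 - 26)
CS = (1/2) * 63/4 * 63 = 3969/8

3969/8


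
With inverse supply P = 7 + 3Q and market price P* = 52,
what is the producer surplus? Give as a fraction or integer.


Minimum supply price (at Q=0): P_min = 7
Quantity supplied at P* = 52:
Q* = (52 - 7)/3 = 15
PS = (1/2) * Q* * (P* - P_min)
PS = (1/2) * 15 * (52 - 7)
PS = (1/2) * 15 * 45 = 675/2

675/2


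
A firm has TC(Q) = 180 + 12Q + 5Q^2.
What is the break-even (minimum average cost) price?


AC(Q) = 180/Q + 12 + 5Q
To minimize: dAC/dQ = -180/Q^2 + 5 = 0
Q^2 = 180/5 = 36
Q* = 6
Min AC = 180/6 + 12 + 5*6
Min AC = 30 + 12 + 30 = 72

72


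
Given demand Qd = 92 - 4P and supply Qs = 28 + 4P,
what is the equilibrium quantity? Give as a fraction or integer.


First find equilibrium price:
92 - 4P = 28 + 4P
P* = 64/8 = 8
Then substitute into demand:
Q* = 92 - 4 * 8 = 60

60


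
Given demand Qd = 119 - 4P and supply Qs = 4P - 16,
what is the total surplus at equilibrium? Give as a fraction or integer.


Find equilibrium: 119 - 4P = 4P - 16
119 + 16 = 8P
P* = 135/8 = 135/8
Q* = 4*135/8 - 16 = 103/2
Inverse demand: P = 119/4 - Q/4, so P_max = 119/4
Inverse supply: P = 4 + Q/4, so P_min = 4
CS = (1/2) * 103/2 * (119/4 - 135/8) = 10609/32
PS = (1/2) * 103/2 * (135/8 - 4) = 10609/32
TS = CS + PS = 10609/32 + 10609/32 = 10609/16

10609/16


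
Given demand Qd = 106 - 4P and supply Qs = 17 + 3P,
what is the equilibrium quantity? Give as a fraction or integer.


First find equilibrium price:
106 - 4P = 17 + 3P
P* = 89/7 = 89/7
Then substitute into demand:
Q* = 106 - 4 * 89/7 = 386/7

386/7


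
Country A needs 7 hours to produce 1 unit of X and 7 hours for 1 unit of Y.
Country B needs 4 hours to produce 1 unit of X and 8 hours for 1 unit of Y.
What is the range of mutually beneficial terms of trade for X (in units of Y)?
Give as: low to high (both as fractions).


Opportunity cost of X for Country A = hours_X / hours_Y = 7/7 = 1 units of Y
Opportunity cost of X for Country B = hours_X / hours_Y = 4/8 = 1/2 units of Y
Terms of trade must be between the two opportunity costs.
Range: 1/2 to 1

1/2 to 1


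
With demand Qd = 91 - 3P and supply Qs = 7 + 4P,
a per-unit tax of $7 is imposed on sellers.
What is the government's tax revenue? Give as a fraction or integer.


With tax on sellers, new supply: Qs' = 7 + 4(P - 7)
= 4P - 21
New equilibrium quantity:
Q_new = 43
Tax revenue = tax * Q_new = 7 * 43 = 301

301


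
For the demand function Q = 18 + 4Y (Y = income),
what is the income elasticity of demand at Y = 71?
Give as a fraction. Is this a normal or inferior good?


dQ/dY = 4
At Y = 71: Q = 18 + 4*71 = 302
Ey = (dQ/dY)(Y/Q) = 4 * 71 / 302 = 142/151
Since Ey > 0, this is a normal good.

142/151 (normal good)


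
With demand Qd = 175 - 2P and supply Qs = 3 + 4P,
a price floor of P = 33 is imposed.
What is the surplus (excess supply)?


At P = 33:
Qd = 175 - 2*33 = 109
Qs = 3 + 4*33 = 135
Surplus = Qs - Qd = 135 - 109 = 26

26


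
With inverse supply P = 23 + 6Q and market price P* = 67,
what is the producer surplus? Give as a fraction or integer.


Minimum supply price (at Q=0): P_min = 23
Quantity supplied at P* = 67:
Q* = (67 - 23)/6 = 22/3
PS = (1/2) * Q* * (P* - P_min)
PS = (1/2) * 22/3 * (67 - 23)
PS = (1/2) * 22/3 * 44 = 484/3

484/3


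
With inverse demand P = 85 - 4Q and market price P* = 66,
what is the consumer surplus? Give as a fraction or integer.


Maximum willingness to pay (at Q=0): P_max = 85
Quantity demanded at P* = 66:
Q* = (85 - 66)/4 = 19/4
CS = (1/2) * Q* * (P_max - P*)
CS = (1/2) * 19/4 * (85 - 66)
CS = (1/2) * 19/4 * 19 = 361/8

361/8


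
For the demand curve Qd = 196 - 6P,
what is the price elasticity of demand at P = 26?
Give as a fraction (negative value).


dQ/dP = -6
At P = 26: Q = 196 - 6*26 = 40
E = (dQ/dP)(P/Q) = (-6)(26/40) = -39/10

-39/10


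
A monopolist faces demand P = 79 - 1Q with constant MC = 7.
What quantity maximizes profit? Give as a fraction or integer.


TR = P*Q = (79 - 1Q)Q = 79Q - 1Q^2
MR = dTR/dQ = 79 - 2Q
Set MR = MC:
79 - 2Q = 7
72 = 2Q
Q* = 72/2 = 36

36


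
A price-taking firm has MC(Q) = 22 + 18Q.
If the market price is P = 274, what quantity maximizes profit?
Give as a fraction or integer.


In perfect competition, profit is maximized where P = MC.
274 = 22 + 18Q
252 = 18Q
Q* = 252/18 = 14

14


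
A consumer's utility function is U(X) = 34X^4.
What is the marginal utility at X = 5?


MU = dU/dX = 34*4*X^(4-1)
MU = 136*X^3
At X = 5:
MU = 136 * 5^3
MU = 136 * 125 = 17000

17000


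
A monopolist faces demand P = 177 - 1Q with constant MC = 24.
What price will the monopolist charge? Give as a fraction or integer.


MR = 177 - 2Q
Set MR = MC: 177 - 2Q = 24
Q* = 153/2
Substitute into demand:
P* = 177 - 1*153/2 = 201/2

201/2


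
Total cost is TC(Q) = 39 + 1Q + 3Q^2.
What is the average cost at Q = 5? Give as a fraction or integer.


TC(5) = 39 + 1*5 + 3*5^2
TC(5) = 39 + 5 + 75 = 119
AC = TC/Q = 119/5 = 119/5

119/5


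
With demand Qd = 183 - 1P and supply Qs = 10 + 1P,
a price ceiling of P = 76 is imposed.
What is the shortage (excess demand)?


At P = 76:
Qd = 183 - 1*76 = 107
Qs = 10 + 1*76 = 86
Shortage = Qd - Qs = 107 - 86 = 21

21


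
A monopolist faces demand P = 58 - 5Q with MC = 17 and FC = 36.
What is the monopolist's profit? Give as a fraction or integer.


MR = MC: 58 - 10Q = 17
Q* = 41/10
P* = 58 - 5*41/10 = 75/2
Profit = (P* - MC)*Q* - FC
= (75/2 - 17)*41/10 - 36
= 41/2*41/10 - 36
= 1681/20 - 36 = 961/20

961/20


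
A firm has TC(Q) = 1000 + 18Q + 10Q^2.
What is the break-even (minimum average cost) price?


AC(Q) = 1000/Q + 18 + 10Q
To minimize: dAC/dQ = -1000/Q^2 + 10 = 0
Q^2 = 1000/10 = 100
Q* = 10
Min AC = 1000/10 + 18 + 10*10
Min AC = 100 + 18 + 100 = 218

218


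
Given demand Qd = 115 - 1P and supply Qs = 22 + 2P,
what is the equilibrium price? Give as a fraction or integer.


At equilibrium, Qd = Qs.
115 - 1P = 22 + 2P
115 - 22 = 1P + 2P
93 = 3P
P* = 93/3 = 31

31


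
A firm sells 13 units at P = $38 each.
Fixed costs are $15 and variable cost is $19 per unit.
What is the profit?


Total Revenue = P * Q = 38 * 13 = $494
Total Cost = FC + VC*Q = 15 + 19*13 = $262
Profit = TR - TC = 494 - 262 = $232

$232


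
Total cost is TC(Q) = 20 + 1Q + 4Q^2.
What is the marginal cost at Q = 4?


MC = dTC/dQ = 1 + 2*4*Q
At Q = 4:
MC = 1 + 8*4
MC = 1 + 32 = 33

33


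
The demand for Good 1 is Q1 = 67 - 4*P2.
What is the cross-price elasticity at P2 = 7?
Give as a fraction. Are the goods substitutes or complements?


dQ1/dP2 = -4
At P2 = 7: Q1 = 67 - 4*7 = 39
Exy = (dQ1/dP2)(P2/Q1) = -4 * 7 / 39 = -28/39
Since Exy < 0, the goods are complements.

-28/39 (complements)


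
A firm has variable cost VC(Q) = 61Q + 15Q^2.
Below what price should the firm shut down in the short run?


AVC(Q) = VC(Q)/Q = 61 + 15Q
AVC is increasing in Q, so minimum AVC is at Q -> 0+.
Min AVC = 61
The firm should shut down if P < 61.

61


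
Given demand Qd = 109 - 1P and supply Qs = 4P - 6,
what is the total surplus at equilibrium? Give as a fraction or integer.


Find equilibrium: 109 - 1P = 4P - 6
109 + 6 = 5P
P* = 115/5 = 23
Q* = 4*23 - 6 = 86
Inverse demand: P = 109 - Q/1, so P_max = 109
Inverse supply: P = 3/2 + Q/4, so P_min = 3/2
CS = (1/2) * 86 * (109 - 23) = 3698
PS = (1/2) * 86 * (23 - 3/2) = 1849/2
TS = CS + PS = 3698 + 1849/2 = 9245/2

9245/2


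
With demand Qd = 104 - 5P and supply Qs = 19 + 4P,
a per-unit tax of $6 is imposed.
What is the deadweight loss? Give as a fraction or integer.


Pre-tax equilibrium quantity: Q* = 511/9
Post-tax equilibrium quantity: Q_tax = 391/9
Reduction in quantity: Q* - Q_tax = 40/3
DWL = (1/2) * tax * (Q* - Q_tax)
DWL = (1/2) * 6 * 40/3 = 40

40


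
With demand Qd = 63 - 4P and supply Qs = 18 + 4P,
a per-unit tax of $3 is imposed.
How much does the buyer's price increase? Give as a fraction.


With a per-unit tax, the buyer's price increase depends on relative slopes.
Supply slope: d = 4, Demand slope: b = 4
Buyer's price increase = d * tax / (b + d)
= 4 * 3 / (4 + 4)
= 12 / 8 = 3/2

3/2


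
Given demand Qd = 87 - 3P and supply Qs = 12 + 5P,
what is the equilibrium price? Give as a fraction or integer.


At equilibrium, Qd = Qs.
87 - 3P = 12 + 5P
87 - 12 = 3P + 5P
75 = 8P
P* = 75/8 = 75/8

75/8


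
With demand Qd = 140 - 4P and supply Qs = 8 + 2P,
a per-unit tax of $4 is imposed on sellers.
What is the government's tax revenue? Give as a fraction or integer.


With tax on sellers, new supply: Qs' = 8 + 2(P - 4)
= 0 + 2P
New equilibrium quantity:
Q_new = 140/3
Tax revenue = tax * Q_new = 4 * 140/3 = 560/3

560/3


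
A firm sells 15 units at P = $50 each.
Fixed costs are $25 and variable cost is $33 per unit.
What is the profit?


Total Revenue = P * Q = 50 * 15 = $750
Total Cost = FC + VC*Q = 25 + 33*15 = $520
Profit = TR - TC = 750 - 520 = $230

$230


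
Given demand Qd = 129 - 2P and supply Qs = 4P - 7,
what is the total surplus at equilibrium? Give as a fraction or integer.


Find equilibrium: 129 - 2P = 4P - 7
129 + 7 = 6P
P* = 136/6 = 68/3
Q* = 4*68/3 - 7 = 251/3
Inverse demand: P = 129/2 - Q/2, so P_max = 129/2
Inverse supply: P = 7/4 + Q/4, so P_min = 7/4
CS = (1/2) * 251/3 * (129/2 - 68/3) = 63001/36
PS = (1/2) * 251/3 * (68/3 - 7/4) = 63001/72
TS = CS + PS = 63001/36 + 63001/72 = 63001/24

63001/24


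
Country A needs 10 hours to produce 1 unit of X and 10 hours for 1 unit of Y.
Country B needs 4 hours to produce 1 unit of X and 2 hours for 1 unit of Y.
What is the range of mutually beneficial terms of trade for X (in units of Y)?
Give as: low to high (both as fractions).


Opportunity cost of X for Country A = hours_X / hours_Y = 10/10 = 1 units of Y
Opportunity cost of X for Country B = hours_X / hours_Y = 4/2 = 2 units of Y
Terms of trade must be between the two opportunity costs.
Range: 1 to 2

1 to 2


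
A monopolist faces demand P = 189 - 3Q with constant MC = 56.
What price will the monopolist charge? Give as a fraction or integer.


MR = 189 - 6Q
Set MR = MC: 189 - 6Q = 56
Q* = 133/6
Substitute into demand:
P* = 189 - 3*133/6 = 245/2

245/2


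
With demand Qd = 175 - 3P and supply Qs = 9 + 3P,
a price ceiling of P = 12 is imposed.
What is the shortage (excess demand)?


At P = 12:
Qd = 175 - 3*12 = 139
Qs = 9 + 3*12 = 45
Shortage = Qd - Qs = 139 - 45 = 94

94


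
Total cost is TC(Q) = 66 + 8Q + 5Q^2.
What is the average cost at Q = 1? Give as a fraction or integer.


TC(1) = 66 + 8*1 + 5*1^2
TC(1) = 66 + 8 + 5 = 79
AC = TC/Q = 79/1 = 79

79


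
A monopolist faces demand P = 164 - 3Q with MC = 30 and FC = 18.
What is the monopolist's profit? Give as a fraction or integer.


MR = MC: 164 - 6Q = 30
Q* = 67/3
P* = 164 - 3*67/3 = 97
Profit = (P* - MC)*Q* - FC
= (97 - 30)*67/3 - 18
= 67*67/3 - 18
= 4489/3 - 18 = 4435/3

4435/3


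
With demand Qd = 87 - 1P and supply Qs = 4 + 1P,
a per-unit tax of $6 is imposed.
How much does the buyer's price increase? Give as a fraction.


With a per-unit tax, the buyer's price increase depends on relative slopes.
Supply slope: d = 1, Demand slope: b = 1
Buyer's price increase = d * tax / (b + d)
= 1 * 6 / (1 + 1)
= 6 / 2 = 3

3


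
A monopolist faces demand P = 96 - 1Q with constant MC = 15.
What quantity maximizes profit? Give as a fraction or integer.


TR = P*Q = (96 - 1Q)Q = 96Q - 1Q^2
MR = dTR/dQ = 96 - 2Q
Set MR = MC:
96 - 2Q = 15
81 = 2Q
Q* = 81/2 = 81/2

81/2


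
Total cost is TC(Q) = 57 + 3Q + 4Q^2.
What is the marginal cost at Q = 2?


MC = dTC/dQ = 3 + 2*4*Q
At Q = 2:
MC = 3 + 8*2
MC = 3 + 16 = 19

19


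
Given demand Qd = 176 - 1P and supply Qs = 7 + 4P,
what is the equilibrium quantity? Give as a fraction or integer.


First find equilibrium price:
176 - 1P = 7 + 4P
P* = 169/5 = 169/5
Then substitute into demand:
Q* = 176 - 1 * 169/5 = 711/5

711/5


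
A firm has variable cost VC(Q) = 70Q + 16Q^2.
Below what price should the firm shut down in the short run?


AVC(Q) = VC(Q)/Q = 70 + 16Q
AVC is increasing in Q, so minimum AVC is at Q -> 0+.
Min AVC = 70
The firm should shut down if P < 70.

70


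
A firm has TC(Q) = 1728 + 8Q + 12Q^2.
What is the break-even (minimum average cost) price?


AC(Q) = 1728/Q + 8 + 12Q
To minimize: dAC/dQ = -1728/Q^2 + 12 = 0
Q^2 = 1728/12 = 144
Q* = 12
Min AC = 1728/12 + 8 + 12*12
Min AC = 144 + 8 + 144 = 296

296


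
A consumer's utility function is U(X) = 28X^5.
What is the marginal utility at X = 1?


MU = dU/dX = 28*5*X^(5-1)
MU = 140*X^4
At X = 1:
MU = 140 * 1^4
MU = 140 * 1 = 140

140


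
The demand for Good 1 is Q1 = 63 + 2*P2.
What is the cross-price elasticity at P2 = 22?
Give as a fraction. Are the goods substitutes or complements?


dQ1/dP2 = 2
At P2 = 22: Q1 = 63 + 2*22 = 107
Exy = (dQ1/dP2)(P2/Q1) = 2 * 22 / 107 = 44/107
Since Exy > 0, the goods are substitutes.

44/107 (substitutes)


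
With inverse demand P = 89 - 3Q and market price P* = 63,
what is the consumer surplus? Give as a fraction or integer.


Maximum willingness to pay (at Q=0): P_max = 89
Quantity demanded at P* = 63:
Q* = (89 - 63)/3 = 26/3
CS = (1/2) * Q* * (P_max - P*)
CS = (1/2) * 26/3 * (89 - 63)
CS = (1/2) * 26/3 * 26 = 338/3

338/3


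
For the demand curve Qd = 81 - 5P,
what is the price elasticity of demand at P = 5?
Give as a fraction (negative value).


dQ/dP = -5
At P = 5: Q = 81 - 5*5 = 56
E = (dQ/dP)(P/Q) = (-5)(5/56) = -25/56

-25/56


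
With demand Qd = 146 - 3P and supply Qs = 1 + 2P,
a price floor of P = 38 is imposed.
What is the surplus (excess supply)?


At P = 38:
Qd = 146 - 3*38 = 32
Qs = 1 + 2*38 = 77
Surplus = Qs - Qd = 77 - 32 = 45

45


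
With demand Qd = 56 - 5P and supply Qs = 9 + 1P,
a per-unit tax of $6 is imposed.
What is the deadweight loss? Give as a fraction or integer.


Pre-tax equilibrium quantity: Q* = 101/6
Post-tax equilibrium quantity: Q_tax = 71/6
Reduction in quantity: Q* - Q_tax = 5
DWL = (1/2) * tax * (Q* - Q_tax)
DWL = (1/2) * 6 * 5 = 15

15


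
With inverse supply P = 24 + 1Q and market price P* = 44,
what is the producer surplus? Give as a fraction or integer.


Minimum supply price (at Q=0): P_min = 24
Quantity supplied at P* = 44:
Q* = (44 - 24)/1 = 20
PS = (1/2) * Q* * (P* - P_min)
PS = (1/2) * 20 * (44 - 24)
PS = (1/2) * 20 * 20 = 200

200


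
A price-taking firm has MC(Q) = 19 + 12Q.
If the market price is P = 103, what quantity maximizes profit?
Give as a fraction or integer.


In perfect competition, profit is maximized where P = MC.
103 = 19 + 12Q
84 = 12Q
Q* = 84/12 = 7

7


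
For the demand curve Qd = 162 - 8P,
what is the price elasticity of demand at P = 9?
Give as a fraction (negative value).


dQ/dP = -8
At P = 9: Q = 162 - 8*9 = 90
E = (dQ/dP)(P/Q) = (-8)(9/90) = -4/5

-4/5


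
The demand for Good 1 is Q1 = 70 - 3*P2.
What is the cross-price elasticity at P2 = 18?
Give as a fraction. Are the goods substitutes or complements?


dQ1/dP2 = -3
At P2 = 18: Q1 = 70 - 3*18 = 16
Exy = (dQ1/dP2)(P2/Q1) = -3 * 18 / 16 = -27/8
Since Exy < 0, the goods are complements.

-27/8 (complements)


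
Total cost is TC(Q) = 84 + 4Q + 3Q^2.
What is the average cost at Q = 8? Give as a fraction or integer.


TC(8) = 84 + 4*8 + 3*8^2
TC(8) = 84 + 32 + 192 = 308
AC = TC/Q = 308/8 = 77/2

77/2


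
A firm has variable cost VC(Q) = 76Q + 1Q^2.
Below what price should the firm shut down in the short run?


AVC(Q) = VC(Q)/Q = 76 + 1Q
AVC is increasing in Q, so minimum AVC is at Q -> 0+.
Min AVC = 76
The firm should shut down if P < 76.

76


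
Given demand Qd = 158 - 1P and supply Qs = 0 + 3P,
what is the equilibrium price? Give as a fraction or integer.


At equilibrium, Qd = Qs.
158 - 1P = 0 + 3P
158 - 0 = 1P + 3P
158 = 4P
P* = 158/4 = 79/2

79/2


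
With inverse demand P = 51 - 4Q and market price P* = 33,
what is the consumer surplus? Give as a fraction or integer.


Maximum willingness to pay (at Q=0): P_max = 51
Quantity demanded at P* = 33:
Q* = (51 - 33)/4 = 9/2
CS = (1/2) * Q* * (P_max - P*)
CS = (1/2) * 9/2 * (51 - 33)
CS = (1/2) * 9/2 * 18 = 81/2

81/2


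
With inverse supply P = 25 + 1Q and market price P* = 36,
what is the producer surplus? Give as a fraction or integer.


Minimum supply price (at Q=0): P_min = 25
Quantity supplied at P* = 36:
Q* = (36 - 25)/1 = 11
PS = (1/2) * Q* * (P* - P_min)
PS = (1/2) * 11 * (36 - 25)
PS = (1/2) * 11 * 11 = 121/2

121/2


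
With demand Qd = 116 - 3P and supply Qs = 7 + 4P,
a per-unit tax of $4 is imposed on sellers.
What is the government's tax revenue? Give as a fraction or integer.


With tax on sellers, new supply: Qs' = 7 + 4(P - 4)
= 4P - 9
New equilibrium quantity:
Q_new = 437/7
Tax revenue = tax * Q_new = 4 * 437/7 = 1748/7

1748/7


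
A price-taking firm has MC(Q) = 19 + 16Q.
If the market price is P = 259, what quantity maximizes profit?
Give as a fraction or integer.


In perfect competition, profit is maximized where P = MC.
259 = 19 + 16Q
240 = 16Q
Q* = 240/16 = 15

15


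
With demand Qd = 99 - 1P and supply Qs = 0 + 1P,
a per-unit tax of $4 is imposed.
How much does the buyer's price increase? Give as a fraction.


With a per-unit tax, the buyer's price increase depends on relative slopes.
Supply slope: d = 1, Demand slope: b = 1
Buyer's price increase = d * tax / (b + d)
= 1 * 4 / (1 + 1)
= 4 / 2 = 2

2


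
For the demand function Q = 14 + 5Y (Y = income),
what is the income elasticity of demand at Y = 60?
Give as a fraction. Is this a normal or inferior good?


dQ/dY = 5
At Y = 60: Q = 14 + 5*60 = 314
Ey = (dQ/dY)(Y/Q) = 5 * 60 / 314 = 150/157
Since Ey > 0, this is a normal good.

150/157 (normal good)


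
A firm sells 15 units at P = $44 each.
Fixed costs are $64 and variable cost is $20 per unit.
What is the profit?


Total Revenue = P * Q = 44 * 15 = $660
Total Cost = FC + VC*Q = 64 + 20*15 = $364
Profit = TR - TC = 660 - 364 = $296

$296


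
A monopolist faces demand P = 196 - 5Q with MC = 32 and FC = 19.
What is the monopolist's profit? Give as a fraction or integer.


MR = MC: 196 - 10Q = 32
Q* = 82/5
P* = 196 - 5*82/5 = 114
Profit = (P* - MC)*Q* - FC
= (114 - 32)*82/5 - 19
= 82*82/5 - 19
= 6724/5 - 19 = 6629/5

6629/5


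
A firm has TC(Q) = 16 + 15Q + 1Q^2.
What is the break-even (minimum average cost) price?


AC(Q) = 16/Q + 15 + 1Q
To minimize: dAC/dQ = -16/Q^2 + 1 = 0
Q^2 = 16/1 = 16
Q* = 4
Min AC = 16/4 + 15 + 1*4
Min AC = 4 + 15 + 4 = 23

23


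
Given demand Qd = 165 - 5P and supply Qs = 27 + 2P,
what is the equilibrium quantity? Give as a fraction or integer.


First find equilibrium price:
165 - 5P = 27 + 2P
P* = 138/7 = 138/7
Then substitute into demand:
Q* = 165 - 5 * 138/7 = 465/7

465/7


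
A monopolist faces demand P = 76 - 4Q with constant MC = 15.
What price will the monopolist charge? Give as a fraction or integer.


MR = 76 - 8Q
Set MR = MC: 76 - 8Q = 15
Q* = 61/8
Substitute into demand:
P* = 76 - 4*61/8 = 91/2

91/2


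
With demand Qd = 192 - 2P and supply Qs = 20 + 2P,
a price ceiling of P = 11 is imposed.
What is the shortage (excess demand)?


At P = 11:
Qd = 192 - 2*11 = 170
Qs = 20 + 2*11 = 42
Shortage = Qd - Qs = 170 - 42 = 128

128


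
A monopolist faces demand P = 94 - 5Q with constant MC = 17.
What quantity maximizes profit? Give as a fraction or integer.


TR = P*Q = (94 - 5Q)Q = 94Q - 5Q^2
MR = dTR/dQ = 94 - 10Q
Set MR = MC:
94 - 10Q = 17
77 = 10Q
Q* = 77/10 = 77/10

77/10


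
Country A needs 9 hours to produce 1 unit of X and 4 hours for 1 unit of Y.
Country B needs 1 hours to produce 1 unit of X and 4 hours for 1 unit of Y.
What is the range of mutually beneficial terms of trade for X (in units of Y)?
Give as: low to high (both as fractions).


Opportunity cost of X for Country A = hours_X / hours_Y = 9/4 = 9/4 units of Y
Opportunity cost of X for Country B = hours_X / hours_Y = 1/4 = 1/4 units of Y
Terms of trade must be between the two opportunity costs.
Range: 1/4 to 9/4

1/4 to 9/4


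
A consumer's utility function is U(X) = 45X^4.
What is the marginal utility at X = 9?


MU = dU/dX = 45*4*X^(4-1)
MU = 180*X^3
At X = 9:
MU = 180 * 9^3
MU = 180 * 729 = 131220

131220


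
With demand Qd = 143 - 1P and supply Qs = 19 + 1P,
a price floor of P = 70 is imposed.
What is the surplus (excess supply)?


At P = 70:
Qd = 143 - 1*70 = 73
Qs = 19 + 1*70 = 89
Surplus = Qs - Qd = 89 - 73 = 16

16


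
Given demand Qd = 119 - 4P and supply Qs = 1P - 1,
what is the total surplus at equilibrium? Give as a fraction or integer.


Find equilibrium: 119 - 4P = 1P - 1
119 + 1 = 5P
P* = 120/5 = 24
Q* = 1*24 - 1 = 23
Inverse demand: P = 119/4 - Q/4, so P_max = 119/4
Inverse supply: P = 1 + Q/1, so P_min = 1
CS = (1/2) * 23 * (119/4 - 24) = 529/8
PS = (1/2) * 23 * (24 - 1) = 529/2
TS = CS + PS = 529/8 + 529/2 = 2645/8

2645/8


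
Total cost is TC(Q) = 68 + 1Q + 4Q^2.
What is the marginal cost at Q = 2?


MC = dTC/dQ = 1 + 2*4*Q
At Q = 2:
MC = 1 + 8*2
MC = 1 + 16 = 17

17


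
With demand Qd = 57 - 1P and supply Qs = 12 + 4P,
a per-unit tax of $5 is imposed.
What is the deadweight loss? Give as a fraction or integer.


Pre-tax equilibrium quantity: Q* = 48
Post-tax equilibrium quantity: Q_tax = 44
Reduction in quantity: Q* - Q_tax = 4
DWL = (1/2) * tax * (Q* - Q_tax)
DWL = (1/2) * 5 * 4 = 10

10


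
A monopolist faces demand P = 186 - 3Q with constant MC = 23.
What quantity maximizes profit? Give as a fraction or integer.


TR = P*Q = (186 - 3Q)Q = 186Q - 3Q^2
MR = dTR/dQ = 186 - 6Q
Set MR = MC:
186 - 6Q = 23
163 = 6Q
Q* = 163/6 = 163/6

163/6


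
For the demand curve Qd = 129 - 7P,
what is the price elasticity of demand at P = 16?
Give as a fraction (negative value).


dQ/dP = -7
At P = 16: Q = 129 - 7*16 = 17
E = (dQ/dP)(P/Q) = (-7)(16/17) = -112/17

-112/17


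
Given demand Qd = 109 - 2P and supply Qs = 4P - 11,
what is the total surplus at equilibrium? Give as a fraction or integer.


Find equilibrium: 109 - 2P = 4P - 11
109 + 11 = 6P
P* = 120/6 = 20
Q* = 4*20 - 11 = 69
Inverse demand: P = 109/2 - Q/2, so P_max = 109/2
Inverse supply: P = 11/4 + Q/4, so P_min = 11/4
CS = (1/2) * 69 * (109/2 - 20) = 4761/4
PS = (1/2) * 69 * (20 - 11/4) = 4761/8
TS = CS + PS = 4761/4 + 4761/8 = 14283/8

14283/8


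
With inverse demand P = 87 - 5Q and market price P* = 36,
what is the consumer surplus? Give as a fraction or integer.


Maximum willingness to pay (at Q=0): P_max = 87
Quantity demanded at P* = 36:
Q* = (87 - 36)/5 = 51/5
CS = (1/2) * Q* * (P_max - P*)
CS = (1/2) * 51/5 * (87 - 36)
CS = (1/2) * 51/5 * 51 = 2601/10

2601/10


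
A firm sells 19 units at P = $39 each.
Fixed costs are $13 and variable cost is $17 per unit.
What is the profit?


Total Revenue = P * Q = 39 * 19 = $741
Total Cost = FC + VC*Q = 13 + 17*19 = $336
Profit = TR - TC = 741 - 336 = $405

$405


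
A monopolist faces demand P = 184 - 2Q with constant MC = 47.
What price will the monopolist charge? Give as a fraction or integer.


MR = 184 - 4Q
Set MR = MC: 184 - 4Q = 47
Q* = 137/4
Substitute into demand:
P* = 184 - 2*137/4 = 231/2

231/2


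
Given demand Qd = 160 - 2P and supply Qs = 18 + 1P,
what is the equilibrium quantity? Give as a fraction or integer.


First find equilibrium price:
160 - 2P = 18 + 1P
P* = 142/3 = 142/3
Then substitute into demand:
Q* = 160 - 2 * 142/3 = 196/3

196/3


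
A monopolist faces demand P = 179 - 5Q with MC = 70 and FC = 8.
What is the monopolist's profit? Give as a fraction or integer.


MR = MC: 179 - 10Q = 70
Q* = 109/10
P* = 179 - 5*109/10 = 249/2
Profit = (P* - MC)*Q* - FC
= (249/2 - 70)*109/10 - 8
= 109/2*109/10 - 8
= 11881/20 - 8 = 11721/20

11721/20


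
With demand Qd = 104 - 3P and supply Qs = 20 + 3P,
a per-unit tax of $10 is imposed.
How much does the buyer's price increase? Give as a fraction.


With a per-unit tax, the buyer's price increase depends on relative slopes.
Supply slope: d = 3, Demand slope: b = 3
Buyer's price increase = d * tax / (b + d)
= 3 * 10 / (3 + 3)
= 30 / 6 = 5

5


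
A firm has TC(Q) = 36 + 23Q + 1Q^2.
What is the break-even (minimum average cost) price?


AC(Q) = 36/Q + 23 + 1Q
To minimize: dAC/dQ = -36/Q^2 + 1 = 0
Q^2 = 36/1 = 36
Q* = 6
Min AC = 36/6 + 23 + 1*6
Min AC = 6 + 23 + 6 = 35

35


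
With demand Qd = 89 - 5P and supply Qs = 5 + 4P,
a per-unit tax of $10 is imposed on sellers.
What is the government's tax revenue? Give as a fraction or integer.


With tax on sellers, new supply: Qs' = 5 + 4(P - 10)
= 4P - 35
New equilibrium quantity:
Q_new = 181/9
Tax revenue = tax * Q_new = 10 * 181/9 = 1810/9

1810/9


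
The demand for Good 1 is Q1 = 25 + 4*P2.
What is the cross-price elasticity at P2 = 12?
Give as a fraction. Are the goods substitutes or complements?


dQ1/dP2 = 4
At P2 = 12: Q1 = 25 + 4*12 = 73
Exy = (dQ1/dP2)(P2/Q1) = 4 * 12 / 73 = 48/73
Since Exy > 0, the goods are substitutes.

48/73 (substitutes)


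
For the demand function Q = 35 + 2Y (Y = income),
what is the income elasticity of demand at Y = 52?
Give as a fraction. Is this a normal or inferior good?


dQ/dY = 2
At Y = 52: Q = 35 + 2*52 = 139
Ey = (dQ/dY)(Y/Q) = 2 * 52 / 139 = 104/139
Since Ey > 0, this is a normal good.

104/139 (normal good)


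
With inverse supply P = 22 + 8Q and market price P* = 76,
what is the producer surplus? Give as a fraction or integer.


Minimum supply price (at Q=0): P_min = 22
Quantity supplied at P* = 76:
Q* = (76 - 22)/8 = 27/4
PS = (1/2) * Q* * (P* - P_min)
PS = (1/2) * 27/4 * (76 - 22)
PS = (1/2) * 27/4 * 54 = 729/4

729/4


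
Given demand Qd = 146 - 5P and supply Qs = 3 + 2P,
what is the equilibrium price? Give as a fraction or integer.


At equilibrium, Qd = Qs.
146 - 5P = 3 + 2P
146 - 3 = 5P + 2P
143 = 7P
P* = 143/7 = 143/7

143/7


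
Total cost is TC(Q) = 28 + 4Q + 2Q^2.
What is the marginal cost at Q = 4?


MC = dTC/dQ = 4 + 2*2*Q
At Q = 4:
MC = 4 + 4*4
MC = 4 + 16 = 20

20


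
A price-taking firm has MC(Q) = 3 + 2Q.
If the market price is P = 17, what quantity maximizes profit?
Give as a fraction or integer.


In perfect competition, profit is maximized where P = MC.
17 = 3 + 2Q
14 = 2Q
Q* = 14/2 = 7

7


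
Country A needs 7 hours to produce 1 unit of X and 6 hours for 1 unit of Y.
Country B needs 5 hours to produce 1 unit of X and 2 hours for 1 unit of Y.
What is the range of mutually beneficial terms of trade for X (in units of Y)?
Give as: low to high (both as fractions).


Opportunity cost of X for Country A = hours_X / hours_Y = 7/6 = 7/6 units of Y
Opportunity cost of X for Country B = hours_X / hours_Y = 5/2 = 5/2 units of Y
Terms of trade must be between the two opportunity costs.
Range: 7/6 to 5/2

7/6 to 5/2


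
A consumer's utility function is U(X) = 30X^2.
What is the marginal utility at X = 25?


MU = dU/dX = 30*2*X^(2-1)
MU = 60*X^1
At X = 25:
MU = 60 * 25^1
MU = 60 * 25 = 1500

1500


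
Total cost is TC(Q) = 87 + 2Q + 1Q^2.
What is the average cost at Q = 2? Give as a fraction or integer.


TC(2) = 87 + 2*2 + 1*2^2
TC(2) = 87 + 4 + 4 = 95
AC = TC/Q = 95/2 = 95/2

95/2


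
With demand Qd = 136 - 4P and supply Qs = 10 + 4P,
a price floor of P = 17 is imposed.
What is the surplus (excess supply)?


At P = 17:
Qd = 136 - 4*17 = 68
Qs = 10 + 4*17 = 78
Surplus = Qs - Qd = 78 - 68 = 10

10


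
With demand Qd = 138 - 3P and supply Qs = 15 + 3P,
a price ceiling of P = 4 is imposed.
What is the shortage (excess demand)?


At P = 4:
Qd = 138 - 3*4 = 126
Qs = 15 + 3*4 = 27
Shortage = Qd - Qs = 126 - 27 = 99

99


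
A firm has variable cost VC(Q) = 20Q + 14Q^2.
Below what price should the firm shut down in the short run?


AVC(Q) = VC(Q)/Q = 20 + 14Q
AVC is increasing in Q, so minimum AVC is at Q -> 0+.
Min AVC = 20
The firm should shut down if P < 20.

20


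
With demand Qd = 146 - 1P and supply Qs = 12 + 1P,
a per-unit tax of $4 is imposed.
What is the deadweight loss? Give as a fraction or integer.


Pre-tax equilibrium quantity: Q* = 79
Post-tax equilibrium quantity: Q_tax = 77
Reduction in quantity: Q* - Q_tax = 2
DWL = (1/2) * tax * (Q* - Q_tax)
DWL = (1/2) * 4 * 2 = 4

4


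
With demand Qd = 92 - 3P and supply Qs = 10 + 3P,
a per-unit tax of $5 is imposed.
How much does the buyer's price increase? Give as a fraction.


With a per-unit tax, the buyer's price increase depends on relative slopes.
Supply slope: d = 3, Demand slope: b = 3
Buyer's price increase = d * tax / (b + d)
= 3 * 5 / (3 + 3)
= 15 / 6 = 5/2

5/2


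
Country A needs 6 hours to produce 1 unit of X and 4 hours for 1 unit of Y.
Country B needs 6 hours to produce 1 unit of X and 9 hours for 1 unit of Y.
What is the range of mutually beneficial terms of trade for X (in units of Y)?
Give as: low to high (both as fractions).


Opportunity cost of X for Country A = hours_X / hours_Y = 6/4 = 3/2 units of Y
Opportunity cost of X for Country B = hours_X / hours_Y = 6/9 = 2/3 units of Y
Terms of trade must be between the two opportunity costs.
Range: 2/3 to 3/2

2/3 to 3/2


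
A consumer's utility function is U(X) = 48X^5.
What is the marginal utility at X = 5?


MU = dU/dX = 48*5*X^(5-1)
MU = 240*X^4
At X = 5:
MU = 240 * 5^4
MU = 240 * 625 = 150000

150000


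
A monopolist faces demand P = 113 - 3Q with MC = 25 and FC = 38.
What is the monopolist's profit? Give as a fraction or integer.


MR = MC: 113 - 6Q = 25
Q* = 44/3
P* = 113 - 3*44/3 = 69
Profit = (P* - MC)*Q* - FC
= (69 - 25)*44/3 - 38
= 44*44/3 - 38
= 1936/3 - 38 = 1822/3

1822/3
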